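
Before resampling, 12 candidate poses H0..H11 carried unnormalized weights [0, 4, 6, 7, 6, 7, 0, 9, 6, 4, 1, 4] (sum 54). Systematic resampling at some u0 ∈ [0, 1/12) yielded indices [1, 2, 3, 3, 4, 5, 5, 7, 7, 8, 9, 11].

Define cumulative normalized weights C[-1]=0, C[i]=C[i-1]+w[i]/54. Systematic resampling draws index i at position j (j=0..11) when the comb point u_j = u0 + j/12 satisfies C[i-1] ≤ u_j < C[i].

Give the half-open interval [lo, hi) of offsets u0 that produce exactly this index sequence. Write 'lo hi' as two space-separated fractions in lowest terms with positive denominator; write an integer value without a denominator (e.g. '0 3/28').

1/54 1/18

C = [0, 2/27, 5/27, 17/54, 23/54, 5/9, 5/9, 13/18, 5/6, 49/54, 25/27, 1]
j=0 picked index 1: u0 ∈ [0, 2/27)
j=1 picked index 2: u0 ∈ [-1/108, 11/108)
j=2 picked index 3: u0 ∈ [1/54, 4/27)
j=3 picked index 3: u0 ∈ [-7/108, 7/108)
j=4 picked index 4: u0 ∈ [-1/54, 5/54)
j=5 picked index 5: u0 ∈ [1/108, 5/36)
j=6 picked index 5: u0 ∈ [-2/27, 1/18)
j=7 picked index 7: u0 ∈ [-1/36, 5/36)
j=8 picked index 7: u0 ∈ [-1/9, 1/18)
j=9 picked index 8: u0 ∈ [-1/36, 1/12)
j=10 picked index 9: u0 ∈ [0, 2/27)
j=11 picked index 11: u0 ∈ [1/108, 1/12)
intersection: [1/54, 1/18)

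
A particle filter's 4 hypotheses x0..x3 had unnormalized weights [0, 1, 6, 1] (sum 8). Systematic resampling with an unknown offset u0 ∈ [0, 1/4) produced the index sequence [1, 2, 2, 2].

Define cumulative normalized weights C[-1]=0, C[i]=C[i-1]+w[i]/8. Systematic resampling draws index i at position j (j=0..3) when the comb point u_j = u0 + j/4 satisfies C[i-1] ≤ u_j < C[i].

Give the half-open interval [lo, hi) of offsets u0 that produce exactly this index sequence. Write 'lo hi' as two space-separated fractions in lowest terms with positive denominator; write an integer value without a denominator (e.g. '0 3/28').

C = [0, 1/8, 7/8, 1]
j=0 picked index 1: u0 ∈ [0, 1/8)
j=1 picked index 2: u0 ∈ [-1/8, 5/8)
j=2 picked index 2: u0 ∈ [-3/8, 3/8)
j=3 picked index 2: u0 ∈ [-5/8, 1/8)
intersection: [0, 1/8)

0 1/8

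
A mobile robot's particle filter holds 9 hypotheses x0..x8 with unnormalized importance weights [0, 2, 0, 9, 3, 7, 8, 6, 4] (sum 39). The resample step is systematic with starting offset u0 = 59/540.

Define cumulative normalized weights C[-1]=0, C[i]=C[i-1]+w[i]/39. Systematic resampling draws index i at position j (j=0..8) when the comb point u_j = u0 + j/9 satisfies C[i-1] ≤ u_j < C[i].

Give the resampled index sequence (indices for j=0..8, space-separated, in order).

C = [0, 2/39, 2/39, 11/39, 14/39, 7/13, 29/39, 35/39, 1]
j=0: u_0=59/540 ∈ [2/39, 11/39) → index 3
j=1: u_1=119/540 ∈ [2/39, 11/39) → index 3
j=2: u_2=179/540 ∈ [11/39, 14/39) → index 4
j=3: u_3=239/540 ∈ [14/39, 7/13) → index 5
j=4: u_4=299/540 ∈ [7/13, 29/39) → index 6
j=5: u_5=359/540 ∈ [7/13, 29/39) → index 6
j=6: u_6=419/540 ∈ [29/39, 35/39) → index 7
j=7: u_7=479/540 ∈ [29/39, 35/39) → index 7
j=8: u_8=539/540 ∈ [35/39, 1) → index 8

3 3 4 5 6 6 7 7 8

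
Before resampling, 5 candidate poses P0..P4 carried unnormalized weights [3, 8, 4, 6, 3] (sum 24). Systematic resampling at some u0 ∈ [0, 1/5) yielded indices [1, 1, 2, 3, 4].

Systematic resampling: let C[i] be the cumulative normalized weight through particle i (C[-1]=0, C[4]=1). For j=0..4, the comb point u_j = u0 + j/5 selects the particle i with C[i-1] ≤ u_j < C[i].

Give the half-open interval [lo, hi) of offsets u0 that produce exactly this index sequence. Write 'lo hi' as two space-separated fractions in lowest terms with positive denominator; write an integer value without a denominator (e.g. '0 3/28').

C = [1/8, 11/24, 5/8, 7/8, 1]
j=0 picked index 1: u0 ∈ [1/8, 11/24)
j=1 picked index 1: u0 ∈ [-3/40, 31/120)
j=2 picked index 2: u0 ∈ [7/120, 9/40)
j=3 picked index 3: u0 ∈ [1/40, 11/40)
j=4 picked index 4: u0 ∈ [3/40, 1/5)
intersection: [1/8, 1/5)

1/8 1/5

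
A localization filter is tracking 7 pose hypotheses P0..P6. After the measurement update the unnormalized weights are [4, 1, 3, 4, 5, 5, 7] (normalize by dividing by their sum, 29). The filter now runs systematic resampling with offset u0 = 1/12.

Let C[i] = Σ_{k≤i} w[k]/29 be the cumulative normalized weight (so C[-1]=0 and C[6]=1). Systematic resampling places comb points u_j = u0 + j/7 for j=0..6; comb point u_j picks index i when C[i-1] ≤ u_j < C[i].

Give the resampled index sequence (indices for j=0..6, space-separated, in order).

0 2 3 4 5 6 6

C = [4/29, 5/29, 8/29, 12/29, 17/29, 22/29, 1]
j=0: u_0=1/12 ∈ [0, 4/29) → index 0
j=1: u_1=19/84 ∈ [5/29, 8/29) → index 2
j=2: u_2=31/84 ∈ [8/29, 12/29) → index 3
j=3: u_3=43/84 ∈ [12/29, 17/29) → index 4
j=4: u_4=55/84 ∈ [17/29, 22/29) → index 5
j=5: u_5=67/84 ∈ [22/29, 1) → index 6
j=6: u_6=79/84 ∈ [22/29, 1) → index 6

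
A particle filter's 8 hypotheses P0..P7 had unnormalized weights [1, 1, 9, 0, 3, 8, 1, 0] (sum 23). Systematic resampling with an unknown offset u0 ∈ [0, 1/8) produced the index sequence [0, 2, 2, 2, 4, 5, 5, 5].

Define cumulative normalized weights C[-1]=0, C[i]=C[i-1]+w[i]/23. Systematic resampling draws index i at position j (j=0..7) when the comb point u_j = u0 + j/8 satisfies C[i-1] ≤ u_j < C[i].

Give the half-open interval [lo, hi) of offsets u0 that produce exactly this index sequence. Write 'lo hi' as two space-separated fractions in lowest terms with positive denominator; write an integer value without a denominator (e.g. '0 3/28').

0 1/23

C = [1/23, 2/23, 11/23, 11/23, 14/23, 22/23, 1, 1]
j=0 picked index 0: u0 ∈ [0, 1/23)
j=1 picked index 2: u0 ∈ [-7/184, 65/184)
j=2 picked index 2: u0 ∈ [-15/92, 21/92)
j=3 picked index 2: u0 ∈ [-53/184, 19/184)
j=4 picked index 4: u0 ∈ [-1/46, 5/46)
j=5 picked index 5: u0 ∈ [-3/184, 61/184)
j=6 picked index 5: u0 ∈ [-13/92, 19/92)
j=7 picked index 5: u0 ∈ [-49/184, 15/184)
intersection: [0, 1/23)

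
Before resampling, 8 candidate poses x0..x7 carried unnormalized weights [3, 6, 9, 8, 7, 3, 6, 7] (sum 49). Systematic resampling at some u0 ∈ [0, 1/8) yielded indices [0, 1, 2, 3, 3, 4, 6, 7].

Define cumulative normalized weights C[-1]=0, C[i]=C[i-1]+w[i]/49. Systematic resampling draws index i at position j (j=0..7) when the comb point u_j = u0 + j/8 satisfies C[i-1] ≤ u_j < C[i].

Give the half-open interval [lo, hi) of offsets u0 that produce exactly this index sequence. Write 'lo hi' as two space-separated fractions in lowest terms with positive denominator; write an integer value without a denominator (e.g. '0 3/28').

0 3/98

C = [3/49, 9/49, 18/49, 26/49, 33/49, 36/49, 6/7, 1]
j=0 picked index 0: u0 ∈ [0, 3/49)
j=1 picked index 1: u0 ∈ [-25/392, 23/392)
j=2 picked index 2: u0 ∈ [-13/196, 23/196)
j=3 picked index 3: u0 ∈ [-3/392, 61/392)
j=4 picked index 3: u0 ∈ [-13/98, 3/98)
j=5 picked index 4: u0 ∈ [-37/392, 19/392)
j=6 picked index 6: u0 ∈ [-3/196, 3/28)
j=7 picked index 7: u0 ∈ [-1/56, 1/8)
intersection: [0, 3/98)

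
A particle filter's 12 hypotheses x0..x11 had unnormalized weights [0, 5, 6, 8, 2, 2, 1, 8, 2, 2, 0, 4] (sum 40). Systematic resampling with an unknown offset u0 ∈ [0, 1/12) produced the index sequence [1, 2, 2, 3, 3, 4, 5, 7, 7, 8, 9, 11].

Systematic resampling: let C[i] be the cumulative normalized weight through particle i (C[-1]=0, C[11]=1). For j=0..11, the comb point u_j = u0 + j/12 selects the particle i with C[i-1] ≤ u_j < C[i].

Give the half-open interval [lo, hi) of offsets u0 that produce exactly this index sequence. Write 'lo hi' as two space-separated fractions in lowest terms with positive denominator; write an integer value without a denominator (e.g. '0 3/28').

7/120 1/15

C = [0, 1/8, 11/40, 19/40, 21/40, 23/40, 3/5, 4/5, 17/20, 9/10, 9/10, 1]
j=0 picked index 1: u0 ∈ [0, 1/8)
j=1 picked index 2: u0 ∈ [1/24, 23/120)
j=2 picked index 2: u0 ∈ [-1/24, 13/120)
j=3 picked index 3: u0 ∈ [1/40, 9/40)
j=4 picked index 3: u0 ∈ [-7/120, 17/120)
j=5 picked index 4: u0 ∈ [7/120, 13/120)
j=6 picked index 5: u0 ∈ [1/40, 3/40)
j=7 picked index 7: u0 ∈ [1/60, 13/60)
j=8 picked index 7: u0 ∈ [-1/15, 2/15)
j=9 picked index 8: u0 ∈ [1/20, 1/10)
j=10 picked index 9: u0 ∈ [1/60, 1/15)
j=11 picked index 11: u0 ∈ [-1/60, 1/12)
intersection: [7/120, 1/15)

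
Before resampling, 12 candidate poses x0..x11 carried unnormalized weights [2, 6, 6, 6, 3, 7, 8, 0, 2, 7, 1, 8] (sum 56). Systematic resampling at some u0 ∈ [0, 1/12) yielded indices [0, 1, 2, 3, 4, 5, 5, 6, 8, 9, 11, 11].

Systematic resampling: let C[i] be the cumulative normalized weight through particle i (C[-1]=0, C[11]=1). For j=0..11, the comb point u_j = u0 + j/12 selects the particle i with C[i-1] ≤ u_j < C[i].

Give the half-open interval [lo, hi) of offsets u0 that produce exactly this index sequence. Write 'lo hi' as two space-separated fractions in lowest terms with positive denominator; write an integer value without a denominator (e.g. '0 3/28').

C = [1/28, 1/7, 1/4, 5/14, 23/56, 15/28, 19/28, 19/28, 5/7, 47/56, 6/7, 1]
j=0 picked index 0: u0 ∈ [0, 1/28)
j=1 picked index 1: u0 ∈ [-1/21, 5/84)
j=2 picked index 2: u0 ∈ [-1/42, 1/12)
j=3 picked index 3: u0 ∈ [0, 3/28)
j=4 picked index 4: u0 ∈ [1/42, 13/168)
j=5 picked index 5: u0 ∈ [-1/168, 5/42)
j=6 picked index 5: u0 ∈ [-5/56, 1/28)
j=7 picked index 6: u0 ∈ [-1/21, 2/21)
j=8 picked index 8: u0 ∈ [1/84, 1/21)
j=9 picked index 9: u0 ∈ [-1/28, 5/56)
j=10 picked index 11: u0 ∈ [1/42, 1/6)
j=11 picked index 11: u0 ∈ [-5/84, 1/12)
intersection: [1/42, 1/28)

1/42 1/28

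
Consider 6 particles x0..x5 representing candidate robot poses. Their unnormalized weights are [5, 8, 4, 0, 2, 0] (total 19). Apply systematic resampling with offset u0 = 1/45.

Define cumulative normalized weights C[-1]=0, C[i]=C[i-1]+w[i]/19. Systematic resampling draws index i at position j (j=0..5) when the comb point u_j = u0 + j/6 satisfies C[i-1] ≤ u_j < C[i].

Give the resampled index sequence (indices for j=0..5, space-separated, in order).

0 0 1 1 2 2

C = [5/19, 13/19, 17/19, 17/19, 1, 1]
j=0: u_0=1/45 ∈ [0, 5/19) → index 0
j=1: u_1=17/90 ∈ [0, 5/19) → index 0
j=2: u_2=16/45 ∈ [5/19, 13/19) → index 1
j=3: u_3=47/90 ∈ [5/19, 13/19) → index 1
j=4: u_4=31/45 ∈ [13/19, 17/19) → index 2
j=5: u_5=77/90 ∈ [13/19, 17/19) → index 2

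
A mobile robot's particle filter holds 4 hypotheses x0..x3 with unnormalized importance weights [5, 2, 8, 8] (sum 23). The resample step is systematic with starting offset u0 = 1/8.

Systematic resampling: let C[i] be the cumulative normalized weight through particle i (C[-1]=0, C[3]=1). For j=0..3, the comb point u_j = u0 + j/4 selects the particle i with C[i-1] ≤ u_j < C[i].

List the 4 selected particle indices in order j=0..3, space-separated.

C = [5/23, 7/23, 15/23, 1]
j=0: u_0=1/8 ∈ [0, 5/23) → index 0
j=1: u_1=3/8 ∈ [7/23, 15/23) → index 2
j=2: u_2=5/8 ∈ [7/23, 15/23) → index 2
j=3: u_3=7/8 ∈ [15/23, 1) → index 3

0 2 2 3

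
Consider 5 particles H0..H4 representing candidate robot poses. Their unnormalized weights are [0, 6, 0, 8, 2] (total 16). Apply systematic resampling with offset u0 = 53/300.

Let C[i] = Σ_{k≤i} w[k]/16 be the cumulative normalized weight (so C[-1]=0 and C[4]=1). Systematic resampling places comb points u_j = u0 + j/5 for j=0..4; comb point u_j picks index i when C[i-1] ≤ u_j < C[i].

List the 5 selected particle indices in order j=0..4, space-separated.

1 3 3 3 4

C = [0, 3/8, 3/8, 7/8, 1]
j=0: u_0=53/300 ∈ [0, 3/8) → index 1
j=1: u_1=113/300 ∈ [3/8, 7/8) → index 3
j=2: u_2=173/300 ∈ [3/8, 7/8) → index 3
j=3: u_3=233/300 ∈ [3/8, 7/8) → index 3
j=4: u_4=293/300 ∈ [7/8, 1) → index 4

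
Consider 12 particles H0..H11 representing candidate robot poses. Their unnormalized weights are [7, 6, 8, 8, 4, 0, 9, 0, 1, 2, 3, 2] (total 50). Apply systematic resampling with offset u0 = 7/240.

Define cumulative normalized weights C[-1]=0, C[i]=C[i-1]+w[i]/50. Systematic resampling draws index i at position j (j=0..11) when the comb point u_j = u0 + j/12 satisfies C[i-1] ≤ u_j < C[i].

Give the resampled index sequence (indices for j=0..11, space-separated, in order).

0 0 1 2 2 3 3 4 6 6 9 10

C = [7/50, 13/50, 21/50, 29/50, 33/50, 33/50, 21/25, 21/25, 43/50, 9/10, 24/25, 1]
j=0: u_0=7/240 ∈ [0, 7/50) → index 0
j=1: u_1=9/80 ∈ [0, 7/50) → index 0
j=2: u_2=47/240 ∈ [7/50, 13/50) → index 1
j=3: u_3=67/240 ∈ [13/50, 21/50) → index 2
j=4: u_4=29/80 ∈ [13/50, 21/50) → index 2
j=5: u_5=107/240 ∈ [21/50, 29/50) → index 3
j=6: u_6=127/240 ∈ [21/50, 29/50) → index 3
j=7: u_7=49/80 ∈ [29/50, 33/50) → index 4
j=8: u_8=167/240 ∈ [33/50, 21/25) → index 6
j=9: u_9=187/240 ∈ [33/50, 21/25) → index 6
j=10: u_10=69/80 ∈ [43/50, 9/10) → index 9
j=11: u_11=227/240 ∈ [9/10, 24/25) → index 10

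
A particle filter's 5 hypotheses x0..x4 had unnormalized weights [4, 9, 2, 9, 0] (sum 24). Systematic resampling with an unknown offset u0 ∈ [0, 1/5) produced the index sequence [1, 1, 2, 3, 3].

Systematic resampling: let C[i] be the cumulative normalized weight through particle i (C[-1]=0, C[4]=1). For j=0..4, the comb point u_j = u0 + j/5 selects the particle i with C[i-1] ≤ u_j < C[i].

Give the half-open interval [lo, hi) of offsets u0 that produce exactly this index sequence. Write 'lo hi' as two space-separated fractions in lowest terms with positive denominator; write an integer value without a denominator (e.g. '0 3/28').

C = [1/6, 13/24, 5/8, 1, 1]
j=0 picked index 1: u0 ∈ [1/6, 13/24)
j=1 picked index 1: u0 ∈ [-1/30, 41/120)
j=2 picked index 2: u0 ∈ [17/120, 9/40)
j=3 picked index 3: u0 ∈ [1/40, 2/5)
j=4 picked index 3: u0 ∈ [-7/40, 1/5)
intersection: [1/6, 1/5)

1/6 1/5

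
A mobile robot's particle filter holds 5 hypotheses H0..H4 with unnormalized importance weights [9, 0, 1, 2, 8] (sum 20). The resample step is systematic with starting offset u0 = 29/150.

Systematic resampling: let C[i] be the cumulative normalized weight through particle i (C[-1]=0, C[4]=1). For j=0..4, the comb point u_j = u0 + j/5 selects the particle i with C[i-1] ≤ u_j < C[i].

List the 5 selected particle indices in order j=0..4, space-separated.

0 0 3 4 4

C = [9/20, 9/20, 1/2, 3/5, 1]
j=0: u_0=29/150 ∈ [0, 9/20) → index 0
j=1: u_1=59/150 ∈ [0, 9/20) → index 0
j=2: u_2=89/150 ∈ [1/2, 3/5) → index 3
j=3: u_3=119/150 ∈ [3/5, 1) → index 4
j=4: u_4=149/150 ∈ [3/5, 1) → index 4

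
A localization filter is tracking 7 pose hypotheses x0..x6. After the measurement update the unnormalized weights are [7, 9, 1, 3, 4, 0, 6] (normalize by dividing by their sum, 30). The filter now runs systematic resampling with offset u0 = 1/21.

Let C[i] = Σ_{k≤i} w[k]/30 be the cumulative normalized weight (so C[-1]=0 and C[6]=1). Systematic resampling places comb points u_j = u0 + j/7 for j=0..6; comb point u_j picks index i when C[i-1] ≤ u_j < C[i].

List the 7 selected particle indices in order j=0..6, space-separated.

0 0 1 1 3 4 6

C = [7/30, 8/15, 17/30, 2/3, 4/5, 4/5, 1]
j=0: u_0=1/21 ∈ [0, 7/30) → index 0
j=1: u_1=4/21 ∈ [0, 7/30) → index 0
j=2: u_2=1/3 ∈ [7/30, 8/15) → index 1
j=3: u_3=10/21 ∈ [7/30, 8/15) → index 1
j=4: u_4=13/21 ∈ [17/30, 2/3) → index 3
j=5: u_5=16/21 ∈ [2/3, 4/5) → index 4
j=6: u_6=19/21 ∈ [4/5, 1) → index 6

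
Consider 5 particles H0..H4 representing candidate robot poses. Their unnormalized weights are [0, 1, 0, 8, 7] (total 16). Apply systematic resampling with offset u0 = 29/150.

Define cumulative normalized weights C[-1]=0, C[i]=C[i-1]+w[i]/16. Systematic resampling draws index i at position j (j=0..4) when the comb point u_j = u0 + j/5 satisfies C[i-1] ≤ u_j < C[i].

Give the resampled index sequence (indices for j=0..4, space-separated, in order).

3 3 4 4 4

C = [0, 1/16, 1/16, 9/16, 1]
j=0: u_0=29/150 ∈ [1/16, 9/16) → index 3
j=1: u_1=59/150 ∈ [1/16, 9/16) → index 3
j=2: u_2=89/150 ∈ [9/16, 1) → index 4
j=3: u_3=119/150 ∈ [9/16, 1) → index 4
j=4: u_4=149/150 ∈ [9/16, 1) → index 4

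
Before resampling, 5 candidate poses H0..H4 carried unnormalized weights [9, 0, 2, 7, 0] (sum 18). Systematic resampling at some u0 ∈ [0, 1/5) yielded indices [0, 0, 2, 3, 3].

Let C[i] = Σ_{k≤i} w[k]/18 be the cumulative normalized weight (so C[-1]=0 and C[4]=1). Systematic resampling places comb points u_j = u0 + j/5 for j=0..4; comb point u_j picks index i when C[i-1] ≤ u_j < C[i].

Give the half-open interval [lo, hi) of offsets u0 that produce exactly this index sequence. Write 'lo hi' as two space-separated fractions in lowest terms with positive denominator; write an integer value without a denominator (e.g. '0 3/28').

1/10 1/5

C = [1/2, 1/2, 11/18, 1, 1]
j=0 picked index 0: u0 ∈ [0, 1/2)
j=1 picked index 0: u0 ∈ [-1/5, 3/10)
j=2 picked index 2: u0 ∈ [1/10, 19/90)
j=3 picked index 3: u0 ∈ [1/90, 2/5)
j=4 picked index 3: u0 ∈ [-17/90, 1/5)
intersection: [1/10, 1/5)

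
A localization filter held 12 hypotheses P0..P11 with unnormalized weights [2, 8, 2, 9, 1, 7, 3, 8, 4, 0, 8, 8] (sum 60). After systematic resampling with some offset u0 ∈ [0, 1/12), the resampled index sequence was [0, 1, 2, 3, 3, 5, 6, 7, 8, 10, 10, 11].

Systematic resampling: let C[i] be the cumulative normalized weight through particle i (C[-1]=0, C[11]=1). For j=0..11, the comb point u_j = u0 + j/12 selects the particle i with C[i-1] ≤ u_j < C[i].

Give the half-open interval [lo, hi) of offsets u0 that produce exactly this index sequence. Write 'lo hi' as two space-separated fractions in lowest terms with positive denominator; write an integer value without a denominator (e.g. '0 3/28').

0 1/60

C = [1/30, 1/6, 1/5, 7/20, 11/30, 29/60, 8/15, 2/3, 11/15, 11/15, 13/15, 1]
j=0 picked index 0: u0 ∈ [0, 1/30)
j=1 picked index 1: u0 ∈ [-1/20, 1/12)
j=2 picked index 2: u0 ∈ [0, 1/30)
j=3 picked index 3: u0 ∈ [-1/20, 1/10)
j=4 picked index 3: u0 ∈ [-2/15, 1/60)
j=5 picked index 5: u0 ∈ [-1/20, 1/15)
j=6 picked index 6: u0 ∈ [-1/60, 1/30)
j=7 picked index 7: u0 ∈ [-1/20, 1/12)
j=8 picked index 8: u0 ∈ [0, 1/15)
j=9 picked index 10: u0 ∈ [-1/60, 7/60)
j=10 picked index 10: u0 ∈ [-1/10, 1/30)
j=11 picked index 11: u0 ∈ [-1/20, 1/12)
intersection: [0, 1/60)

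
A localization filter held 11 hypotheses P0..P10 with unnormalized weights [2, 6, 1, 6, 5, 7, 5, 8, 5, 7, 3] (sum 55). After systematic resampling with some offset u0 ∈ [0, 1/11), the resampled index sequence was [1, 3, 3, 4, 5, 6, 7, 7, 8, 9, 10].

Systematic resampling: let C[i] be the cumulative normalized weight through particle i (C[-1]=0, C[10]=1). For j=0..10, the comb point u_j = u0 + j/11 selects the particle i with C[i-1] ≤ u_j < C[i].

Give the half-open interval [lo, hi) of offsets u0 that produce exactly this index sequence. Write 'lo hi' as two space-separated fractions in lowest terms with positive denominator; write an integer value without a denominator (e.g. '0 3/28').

4/55 1/11

C = [2/55, 8/55, 9/55, 3/11, 4/11, 27/55, 32/55, 8/11, 9/11, 52/55, 1]
j=0 picked index 1: u0 ∈ [2/55, 8/55)
j=1 picked index 3: u0 ∈ [4/55, 2/11)
j=2 picked index 3: u0 ∈ [-1/55, 1/11)
j=3 picked index 4: u0 ∈ [0, 1/11)
j=4 picked index 5: u0 ∈ [0, 7/55)
j=5 picked index 6: u0 ∈ [2/55, 7/55)
j=6 picked index 7: u0 ∈ [2/55, 2/11)
j=7 picked index 7: u0 ∈ [-3/55, 1/11)
j=8 picked index 8: u0 ∈ [0, 1/11)
j=9 picked index 9: u0 ∈ [0, 7/55)
j=10 picked index 10: u0 ∈ [2/55, 1/11)
intersection: [4/55, 1/11)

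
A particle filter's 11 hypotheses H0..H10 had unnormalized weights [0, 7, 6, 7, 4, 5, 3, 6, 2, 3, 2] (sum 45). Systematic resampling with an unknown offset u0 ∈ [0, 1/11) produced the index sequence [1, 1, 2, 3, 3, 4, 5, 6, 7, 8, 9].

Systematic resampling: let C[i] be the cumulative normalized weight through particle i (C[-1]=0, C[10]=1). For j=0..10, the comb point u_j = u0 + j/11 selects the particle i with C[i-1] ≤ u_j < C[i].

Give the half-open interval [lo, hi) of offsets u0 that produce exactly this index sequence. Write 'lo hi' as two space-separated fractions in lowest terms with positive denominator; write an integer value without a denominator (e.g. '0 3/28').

13/495 23/495

C = [0, 7/45, 13/45, 4/9, 8/15, 29/45, 32/45, 38/45, 8/9, 43/45, 1]
j=0 picked index 1: u0 ∈ [0, 7/45)
j=1 picked index 1: u0 ∈ [-1/11, 32/495)
j=2 picked index 2: u0 ∈ [-13/495, 53/495)
j=3 picked index 3: u0 ∈ [8/495, 17/99)
j=4 picked index 3: u0 ∈ [-37/495, 8/99)
j=5 picked index 4: u0 ∈ [-1/99, 13/165)
j=6 picked index 5: u0 ∈ [-2/165, 49/495)
j=7 picked index 6: u0 ∈ [4/495, 37/495)
j=8 picked index 7: u0 ∈ [-8/495, 58/495)
j=9 picked index 8: u0 ∈ [13/495, 7/99)
j=10 picked index 9: u0 ∈ [-2/99, 23/495)
intersection: [13/495, 23/495)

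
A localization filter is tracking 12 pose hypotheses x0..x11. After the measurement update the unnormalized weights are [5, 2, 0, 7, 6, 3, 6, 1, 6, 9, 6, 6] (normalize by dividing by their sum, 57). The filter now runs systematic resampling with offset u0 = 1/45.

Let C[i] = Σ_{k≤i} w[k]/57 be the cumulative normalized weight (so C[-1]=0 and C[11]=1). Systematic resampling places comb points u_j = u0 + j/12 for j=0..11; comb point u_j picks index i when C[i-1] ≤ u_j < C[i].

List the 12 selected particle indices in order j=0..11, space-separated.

C = [5/57, 7/57, 7/57, 14/57, 20/57, 23/57, 29/57, 10/19, 12/19, 15/19, 17/19, 1]
j=0: u_0=1/45 ∈ [0, 5/57) → index 0
j=1: u_1=19/180 ∈ [5/57, 7/57) → index 1
j=2: u_2=17/90 ∈ [7/57, 14/57) → index 3
j=3: u_3=49/180 ∈ [14/57, 20/57) → index 4
j=4: u_4=16/45 ∈ [20/57, 23/57) → index 5
j=5: u_5=79/180 ∈ [23/57, 29/57) → index 6
j=6: u_6=47/90 ∈ [29/57, 10/19) → index 7
j=7: u_7=109/180 ∈ [10/19, 12/19) → index 8
j=8: u_8=31/45 ∈ [12/19, 15/19) → index 9
j=9: u_9=139/180 ∈ [12/19, 15/19) → index 9
j=10: u_10=77/90 ∈ [15/19, 17/19) → index 10
j=11: u_11=169/180 ∈ [17/19, 1) → index 11

0 1 3 4 5 6 7 8 9 9 10 11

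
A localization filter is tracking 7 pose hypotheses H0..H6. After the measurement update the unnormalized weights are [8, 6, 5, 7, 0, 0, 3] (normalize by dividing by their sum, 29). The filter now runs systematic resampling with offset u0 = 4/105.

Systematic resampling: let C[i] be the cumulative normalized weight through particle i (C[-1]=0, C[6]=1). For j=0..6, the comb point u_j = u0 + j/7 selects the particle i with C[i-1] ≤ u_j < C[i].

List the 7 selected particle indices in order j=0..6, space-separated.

0 0 1 1 2 3 3

C = [8/29, 14/29, 19/29, 26/29, 26/29, 26/29, 1]
j=0: u_0=4/105 ∈ [0, 8/29) → index 0
j=1: u_1=19/105 ∈ [0, 8/29) → index 0
j=2: u_2=34/105 ∈ [8/29, 14/29) → index 1
j=3: u_3=7/15 ∈ [8/29, 14/29) → index 1
j=4: u_4=64/105 ∈ [14/29, 19/29) → index 2
j=5: u_5=79/105 ∈ [19/29, 26/29) → index 3
j=6: u_6=94/105 ∈ [19/29, 26/29) → index 3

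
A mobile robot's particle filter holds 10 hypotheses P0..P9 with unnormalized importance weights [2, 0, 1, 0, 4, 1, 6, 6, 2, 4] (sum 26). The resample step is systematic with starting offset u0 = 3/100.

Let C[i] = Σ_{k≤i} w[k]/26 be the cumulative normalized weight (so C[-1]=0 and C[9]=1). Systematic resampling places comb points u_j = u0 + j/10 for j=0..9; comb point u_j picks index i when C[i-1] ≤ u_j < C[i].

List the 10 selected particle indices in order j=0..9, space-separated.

C = [1/13, 1/13, 3/26, 3/26, 7/26, 4/13, 7/13, 10/13, 11/13, 1]
j=0: u_0=3/100 ∈ [0, 1/13) → index 0
j=1: u_1=13/100 ∈ [3/26, 7/26) → index 4
j=2: u_2=23/100 ∈ [3/26, 7/26) → index 4
j=3: u_3=33/100 ∈ [4/13, 7/13) → index 6
j=4: u_4=43/100 ∈ [4/13, 7/13) → index 6
j=5: u_5=53/100 ∈ [4/13, 7/13) → index 6
j=6: u_6=63/100 ∈ [7/13, 10/13) → index 7
j=7: u_7=73/100 ∈ [7/13, 10/13) → index 7
j=8: u_8=83/100 ∈ [10/13, 11/13) → index 8
j=9: u_9=93/100 ∈ [11/13, 1) → index 9

0 4 4 6 6 6 7 7 8 9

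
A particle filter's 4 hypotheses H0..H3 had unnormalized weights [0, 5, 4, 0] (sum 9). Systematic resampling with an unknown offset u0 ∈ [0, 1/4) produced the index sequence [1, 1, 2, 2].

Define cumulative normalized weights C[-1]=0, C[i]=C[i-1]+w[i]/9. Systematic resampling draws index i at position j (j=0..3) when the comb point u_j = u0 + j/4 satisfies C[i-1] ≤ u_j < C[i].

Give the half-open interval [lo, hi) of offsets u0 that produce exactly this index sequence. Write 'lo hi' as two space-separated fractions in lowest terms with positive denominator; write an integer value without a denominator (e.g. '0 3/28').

C = [0, 5/9, 1, 1]
j=0 picked index 1: u0 ∈ [0, 5/9)
j=1 picked index 1: u0 ∈ [-1/4, 11/36)
j=2 picked index 2: u0 ∈ [1/18, 1/2)
j=3 picked index 2: u0 ∈ [-7/36, 1/4)
intersection: [1/18, 1/4)

1/18 1/4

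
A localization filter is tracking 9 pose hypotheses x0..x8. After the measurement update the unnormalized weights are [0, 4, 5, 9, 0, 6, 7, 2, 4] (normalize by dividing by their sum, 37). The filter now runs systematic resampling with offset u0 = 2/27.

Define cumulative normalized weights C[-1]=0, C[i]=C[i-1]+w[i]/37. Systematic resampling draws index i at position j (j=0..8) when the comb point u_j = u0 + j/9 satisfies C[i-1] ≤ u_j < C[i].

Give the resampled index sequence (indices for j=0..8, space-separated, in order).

1 2 3 3 5 5 6 7 8

C = [0, 4/37, 9/37, 18/37, 18/37, 24/37, 31/37, 33/37, 1]
j=0: u_0=2/27 ∈ [0, 4/37) → index 1
j=1: u_1=5/27 ∈ [4/37, 9/37) → index 2
j=2: u_2=8/27 ∈ [9/37, 18/37) → index 3
j=3: u_3=11/27 ∈ [9/37, 18/37) → index 3
j=4: u_4=14/27 ∈ [18/37, 24/37) → index 5
j=5: u_5=17/27 ∈ [18/37, 24/37) → index 5
j=6: u_6=20/27 ∈ [24/37, 31/37) → index 6
j=7: u_7=23/27 ∈ [31/37, 33/37) → index 7
j=8: u_8=26/27 ∈ [33/37, 1) → index 8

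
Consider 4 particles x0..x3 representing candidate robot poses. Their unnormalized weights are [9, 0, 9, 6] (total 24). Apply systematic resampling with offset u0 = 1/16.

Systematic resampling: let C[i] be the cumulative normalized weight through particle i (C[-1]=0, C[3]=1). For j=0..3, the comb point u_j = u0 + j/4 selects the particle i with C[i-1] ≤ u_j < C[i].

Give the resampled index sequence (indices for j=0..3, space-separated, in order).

0 0 2 3

C = [3/8, 3/8, 3/4, 1]
j=0: u_0=1/16 ∈ [0, 3/8) → index 0
j=1: u_1=5/16 ∈ [0, 3/8) → index 0
j=2: u_2=9/16 ∈ [3/8, 3/4) → index 2
j=3: u_3=13/16 ∈ [3/4, 1) → index 3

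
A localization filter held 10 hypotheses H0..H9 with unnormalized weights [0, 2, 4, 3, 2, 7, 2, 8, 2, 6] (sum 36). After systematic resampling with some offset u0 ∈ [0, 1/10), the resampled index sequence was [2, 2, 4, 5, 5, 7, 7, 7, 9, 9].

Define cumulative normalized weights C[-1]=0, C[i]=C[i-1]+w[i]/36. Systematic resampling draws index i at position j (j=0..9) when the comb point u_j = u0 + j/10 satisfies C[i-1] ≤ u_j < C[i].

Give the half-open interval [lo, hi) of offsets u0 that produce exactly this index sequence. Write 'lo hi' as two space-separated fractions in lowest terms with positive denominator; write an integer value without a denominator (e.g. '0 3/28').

1/18 1/15

C = [0, 1/18, 1/6, 1/4, 11/36, 1/2, 5/9, 7/9, 5/6, 1]
j=0 picked index 2: u0 ∈ [1/18, 1/6)
j=1 picked index 2: u0 ∈ [-2/45, 1/15)
j=2 picked index 4: u0 ∈ [1/20, 19/180)
j=3 picked index 5: u0 ∈ [1/180, 1/5)
j=4 picked index 5: u0 ∈ [-17/180, 1/10)
j=5 picked index 7: u0 ∈ [1/18, 5/18)
j=6 picked index 7: u0 ∈ [-2/45, 8/45)
j=7 picked index 7: u0 ∈ [-13/90, 7/90)
j=8 picked index 9: u0 ∈ [1/30, 1/5)
j=9 picked index 9: u0 ∈ [-1/15, 1/10)
intersection: [1/18, 1/15)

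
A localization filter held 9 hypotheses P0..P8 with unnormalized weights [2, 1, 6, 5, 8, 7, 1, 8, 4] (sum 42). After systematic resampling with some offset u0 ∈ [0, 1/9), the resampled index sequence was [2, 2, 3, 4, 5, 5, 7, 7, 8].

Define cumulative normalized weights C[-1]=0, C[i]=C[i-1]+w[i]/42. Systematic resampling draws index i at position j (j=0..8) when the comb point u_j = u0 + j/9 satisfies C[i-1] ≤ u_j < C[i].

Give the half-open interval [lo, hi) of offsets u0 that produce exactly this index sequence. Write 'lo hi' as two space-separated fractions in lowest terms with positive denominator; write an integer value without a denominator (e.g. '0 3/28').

5/63 13/126

C = [1/21, 1/14, 3/14, 1/3, 11/21, 29/42, 5/7, 19/21, 1]
j=0 picked index 2: u0 ∈ [1/14, 3/14)
j=1 picked index 2: u0 ∈ [-5/126, 13/126)
j=2 picked index 3: u0 ∈ [-1/126, 1/9)
j=3 picked index 4: u0 ∈ [0, 4/21)
j=4 picked index 5: u0 ∈ [5/63, 31/126)
j=5 picked index 5: u0 ∈ [-2/63, 17/126)
j=6 picked index 7: u0 ∈ [1/21, 5/21)
j=7 picked index 7: u0 ∈ [-4/63, 8/63)
j=8 picked index 8: u0 ∈ [1/63, 1/9)
intersection: [5/63, 13/126)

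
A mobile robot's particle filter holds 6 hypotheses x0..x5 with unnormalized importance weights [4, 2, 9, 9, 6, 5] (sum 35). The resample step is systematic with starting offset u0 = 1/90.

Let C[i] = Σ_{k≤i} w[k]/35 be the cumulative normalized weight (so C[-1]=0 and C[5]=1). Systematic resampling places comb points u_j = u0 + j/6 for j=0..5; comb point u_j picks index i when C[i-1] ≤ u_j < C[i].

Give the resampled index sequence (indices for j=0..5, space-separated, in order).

C = [4/35, 6/35, 3/7, 24/35, 6/7, 1]
j=0: u_0=1/90 ∈ [0, 4/35) → index 0
j=1: u_1=8/45 ∈ [6/35, 3/7) → index 2
j=2: u_2=31/90 ∈ [6/35, 3/7) → index 2
j=3: u_3=23/45 ∈ [3/7, 24/35) → index 3
j=4: u_4=61/90 ∈ [3/7, 24/35) → index 3
j=5: u_5=38/45 ∈ [24/35, 6/7) → index 4

0 2 2 3 3 4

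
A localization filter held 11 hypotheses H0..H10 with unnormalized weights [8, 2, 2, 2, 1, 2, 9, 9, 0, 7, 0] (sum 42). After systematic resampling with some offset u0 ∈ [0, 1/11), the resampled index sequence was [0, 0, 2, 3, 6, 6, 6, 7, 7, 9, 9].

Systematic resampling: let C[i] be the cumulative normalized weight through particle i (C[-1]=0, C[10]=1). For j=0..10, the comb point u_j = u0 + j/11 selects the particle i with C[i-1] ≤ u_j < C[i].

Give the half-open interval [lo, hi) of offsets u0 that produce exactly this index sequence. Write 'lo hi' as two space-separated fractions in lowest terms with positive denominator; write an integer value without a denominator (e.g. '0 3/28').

13/231 2/33

C = [4/21, 5/21, 2/7, 1/3, 5/14, 17/42, 13/21, 5/6, 5/6, 1, 1]
j=0 picked index 0: u0 ∈ [0, 4/21)
j=1 picked index 0: u0 ∈ [-1/11, 23/231)
j=2 picked index 2: u0 ∈ [13/231, 8/77)
j=3 picked index 3: u0 ∈ [1/77, 2/33)
j=4 picked index 6: u0 ∈ [19/462, 59/231)
j=5 picked index 6: u0 ∈ [-23/462, 38/231)
j=6 picked index 6: u0 ∈ [-65/462, 17/231)
j=7 picked index 7: u0 ∈ [-4/231, 13/66)
j=8 picked index 7: u0 ∈ [-25/231, 7/66)
j=9 picked index 9: u0 ∈ [1/66, 2/11)
j=10 picked index 9: u0 ∈ [-5/66, 1/11)
intersection: [13/231, 2/33)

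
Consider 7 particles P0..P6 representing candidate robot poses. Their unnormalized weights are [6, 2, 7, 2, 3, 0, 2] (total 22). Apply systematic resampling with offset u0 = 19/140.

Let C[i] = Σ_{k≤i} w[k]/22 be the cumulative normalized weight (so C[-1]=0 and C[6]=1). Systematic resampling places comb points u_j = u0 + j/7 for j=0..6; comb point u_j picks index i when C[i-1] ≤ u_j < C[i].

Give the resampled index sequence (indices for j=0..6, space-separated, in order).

0 1 2 2 3 4 6

C = [3/11, 4/11, 15/22, 17/22, 10/11, 10/11, 1]
j=0: u_0=19/140 ∈ [0, 3/11) → index 0
j=1: u_1=39/140 ∈ [3/11, 4/11) → index 1
j=2: u_2=59/140 ∈ [4/11, 15/22) → index 2
j=3: u_3=79/140 ∈ [4/11, 15/22) → index 2
j=4: u_4=99/140 ∈ [15/22, 17/22) → index 3
j=5: u_5=17/20 ∈ [17/22, 10/11) → index 4
j=6: u_6=139/140 ∈ [10/11, 1) → index 6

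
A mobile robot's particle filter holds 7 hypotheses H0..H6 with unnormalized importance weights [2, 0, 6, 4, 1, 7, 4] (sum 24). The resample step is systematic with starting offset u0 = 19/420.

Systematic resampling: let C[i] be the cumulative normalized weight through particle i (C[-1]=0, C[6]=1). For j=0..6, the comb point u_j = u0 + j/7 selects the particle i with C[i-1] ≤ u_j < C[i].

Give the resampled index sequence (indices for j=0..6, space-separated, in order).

C = [1/12, 1/12, 1/3, 1/2, 13/24, 5/6, 1]
j=0: u_0=19/420 ∈ [0, 1/12) → index 0
j=1: u_1=79/420 ∈ [1/12, 1/3) → index 2
j=2: u_2=139/420 ∈ [1/12, 1/3) → index 2
j=3: u_3=199/420 ∈ [1/3, 1/2) → index 3
j=4: u_4=37/60 ∈ [13/24, 5/6) → index 5
j=5: u_5=319/420 ∈ [13/24, 5/6) → index 5
j=6: u_6=379/420 ∈ [5/6, 1) → index 6

0 2 2 3 5 5 6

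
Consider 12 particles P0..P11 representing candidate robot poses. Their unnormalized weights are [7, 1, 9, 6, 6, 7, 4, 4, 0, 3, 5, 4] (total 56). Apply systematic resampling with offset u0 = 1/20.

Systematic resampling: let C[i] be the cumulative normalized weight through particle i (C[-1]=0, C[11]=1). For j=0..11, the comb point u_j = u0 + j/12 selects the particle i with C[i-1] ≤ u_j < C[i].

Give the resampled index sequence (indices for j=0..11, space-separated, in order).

0 1 2 2 3 4 5 5 7 9 10 11

C = [1/8, 1/7, 17/56, 23/56, 29/56, 9/14, 5/7, 11/14, 11/14, 47/56, 13/14, 1]
j=0: u_0=1/20 ∈ [0, 1/8) → index 0
j=1: u_1=2/15 ∈ [1/8, 1/7) → index 1
j=2: u_2=13/60 ∈ [1/7, 17/56) → index 2
j=3: u_3=3/10 ∈ [1/7, 17/56) → index 2
j=4: u_4=23/60 ∈ [17/56, 23/56) → index 3
j=5: u_5=7/15 ∈ [23/56, 29/56) → index 4
j=6: u_6=11/20 ∈ [29/56, 9/14) → index 5
j=7: u_7=19/30 ∈ [29/56, 9/14) → index 5
j=8: u_8=43/60 ∈ [5/7, 11/14) → index 7
j=9: u_9=4/5 ∈ [11/14, 47/56) → index 9
j=10: u_10=53/60 ∈ [47/56, 13/14) → index 10
j=11: u_11=29/30 ∈ [13/14, 1) → index 11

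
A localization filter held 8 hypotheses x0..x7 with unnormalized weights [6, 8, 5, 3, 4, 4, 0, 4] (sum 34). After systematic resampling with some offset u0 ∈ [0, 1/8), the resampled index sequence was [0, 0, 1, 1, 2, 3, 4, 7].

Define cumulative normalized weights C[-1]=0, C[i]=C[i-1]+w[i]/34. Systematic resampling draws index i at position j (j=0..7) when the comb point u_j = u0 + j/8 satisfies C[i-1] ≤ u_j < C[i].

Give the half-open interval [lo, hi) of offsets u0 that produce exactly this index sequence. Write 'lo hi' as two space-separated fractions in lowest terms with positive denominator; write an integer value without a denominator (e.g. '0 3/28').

C = [3/17, 7/17, 19/34, 11/17, 13/17, 15/17, 15/17, 1]
j=0 picked index 0: u0 ∈ [0, 3/17)
j=1 picked index 0: u0 ∈ [-1/8, 7/136)
j=2 picked index 1: u0 ∈ [-5/68, 11/68)
j=3 picked index 1: u0 ∈ [-27/136, 5/136)
j=4 picked index 2: u0 ∈ [-3/34, 1/17)
j=5 picked index 3: u0 ∈ [-9/136, 3/136)
j=6 picked index 4: u0 ∈ [-7/68, 1/68)
j=7 picked index 7: u0 ∈ [1/136, 1/8)
intersection: [1/136, 1/68)

1/136 1/68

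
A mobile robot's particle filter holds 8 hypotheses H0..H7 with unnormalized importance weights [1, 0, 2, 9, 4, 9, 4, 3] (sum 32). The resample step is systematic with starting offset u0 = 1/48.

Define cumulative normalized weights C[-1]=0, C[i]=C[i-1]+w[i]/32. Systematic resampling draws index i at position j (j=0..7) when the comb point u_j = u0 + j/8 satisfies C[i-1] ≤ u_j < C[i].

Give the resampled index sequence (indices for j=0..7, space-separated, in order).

0 3 3 4 5 5 5 6

C = [1/32, 1/32, 3/32, 3/8, 1/2, 25/32, 29/32, 1]
j=0: u_0=1/48 ∈ [0, 1/32) → index 0
j=1: u_1=7/48 ∈ [3/32, 3/8) → index 3
j=2: u_2=13/48 ∈ [3/32, 3/8) → index 3
j=3: u_3=19/48 ∈ [3/8, 1/2) → index 4
j=4: u_4=25/48 ∈ [1/2, 25/32) → index 5
j=5: u_5=31/48 ∈ [1/2, 25/32) → index 5
j=6: u_6=37/48 ∈ [1/2, 25/32) → index 5
j=7: u_7=43/48 ∈ [25/32, 29/32) → index 6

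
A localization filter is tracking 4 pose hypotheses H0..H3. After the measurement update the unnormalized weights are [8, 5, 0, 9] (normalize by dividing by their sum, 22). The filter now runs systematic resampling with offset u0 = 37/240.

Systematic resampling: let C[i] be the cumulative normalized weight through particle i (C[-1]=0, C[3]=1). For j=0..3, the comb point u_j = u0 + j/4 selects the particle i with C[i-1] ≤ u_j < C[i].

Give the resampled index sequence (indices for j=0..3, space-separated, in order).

C = [4/11, 13/22, 13/22, 1]
j=0: u_0=37/240 ∈ [0, 4/11) → index 0
j=1: u_1=97/240 ∈ [4/11, 13/22) → index 1
j=2: u_2=157/240 ∈ [13/22, 1) → index 3
j=3: u_3=217/240 ∈ [13/22, 1) → index 3

0 1 3 3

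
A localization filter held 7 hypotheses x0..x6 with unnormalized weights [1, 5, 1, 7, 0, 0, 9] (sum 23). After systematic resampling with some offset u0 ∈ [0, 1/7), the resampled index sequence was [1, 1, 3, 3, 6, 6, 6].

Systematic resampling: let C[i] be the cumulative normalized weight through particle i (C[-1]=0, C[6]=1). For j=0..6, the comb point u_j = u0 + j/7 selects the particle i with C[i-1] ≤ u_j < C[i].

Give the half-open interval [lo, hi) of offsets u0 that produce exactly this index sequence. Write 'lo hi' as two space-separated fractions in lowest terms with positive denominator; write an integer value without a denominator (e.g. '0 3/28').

C = [1/23, 6/23, 7/23, 14/23, 14/23, 14/23, 1]
j=0 picked index 1: u0 ∈ [1/23, 6/23)
j=1 picked index 1: u0 ∈ [-16/161, 19/161)
j=2 picked index 3: u0 ∈ [3/161, 52/161)
j=3 picked index 3: u0 ∈ [-20/161, 29/161)
j=4 picked index 6: u0 ∈ [6/161, 3/7)
j=5 picked index 6: u0 ∈ [-17/161, 2/7)
j=6 picked index 6: u0 ∈ [-40/161, 1/7)
intersection: [1/23, 19/161)

1/23 19/161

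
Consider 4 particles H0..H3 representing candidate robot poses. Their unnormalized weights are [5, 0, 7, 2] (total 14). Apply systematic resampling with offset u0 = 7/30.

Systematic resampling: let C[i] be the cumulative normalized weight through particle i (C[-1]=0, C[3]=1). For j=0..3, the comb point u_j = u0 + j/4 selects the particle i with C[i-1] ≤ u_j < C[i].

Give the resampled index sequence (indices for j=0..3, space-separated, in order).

0 2 2 3

C = [5/14, 5/14, 6/7, 1]
j=0: u_0=7/30 ∈ [0, 5/14) → index 0
j=1: u_1=29/60 ∈ [5/14, 6/7) → index 2
j=2: u_2=11/15 ∈ [5/14, 6/7) → index 2
j=3: u_3=59/60 ∈ [6/7, 1) → index 3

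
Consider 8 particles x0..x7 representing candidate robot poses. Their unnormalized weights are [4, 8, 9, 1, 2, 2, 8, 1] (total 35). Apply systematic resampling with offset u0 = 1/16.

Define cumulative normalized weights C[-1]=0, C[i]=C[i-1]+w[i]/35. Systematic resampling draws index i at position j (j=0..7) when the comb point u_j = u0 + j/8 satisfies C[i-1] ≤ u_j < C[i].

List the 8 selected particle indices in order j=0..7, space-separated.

C = [4/35, 12/35, 3/5, 22/35, 24/35, 26/35, 34/35, 1]
j=0: u_0=1/16 ∈ [0, 4/35) → index 0
j=1: u_1=3/16 ∈ [4/35, 12/35) → index 1
j=2: u_2=5/16 ∈ [4/35, 12/35) → index 1
j=3: u_3=7/16 ∈ [12/35, 3/5) → index 2
j=4: u_4=9/16 ∈ [12/35, 3/5) → index 2
j=5: u_5=11/16 ∈ [24/35, 26/35) → index 5
j=6: u_6=13/16 ∈ [26/35, 34/35) → index 6
j=7: u_7=15/16 ∈ [26/35, 34/35) → index 6

0 1 1 2 2 5 6 6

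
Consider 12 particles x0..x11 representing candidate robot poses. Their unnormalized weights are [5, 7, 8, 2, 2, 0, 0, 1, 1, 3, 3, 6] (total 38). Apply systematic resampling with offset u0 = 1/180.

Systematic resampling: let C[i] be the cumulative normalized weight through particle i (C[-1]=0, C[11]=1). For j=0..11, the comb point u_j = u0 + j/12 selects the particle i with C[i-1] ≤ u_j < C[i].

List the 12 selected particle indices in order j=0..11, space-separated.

0 0 1 1 2 2 2 4 8 9 10 11

C = [5/38, 6/19, 10/19, 11/19, 12/19, 12/19, 12/19, 25/38, 13/19, 29/38, 16/19, 1]
j=0: u_0=1/180 ∈ [0, 5/38) → index 0
j=1: u_1=4/45 ∈ [0, 5/38) → index 0
j=2: u_2=31/180 ∈ [5/38, 6/19) → index 1
j=3: u_3=23/90 ∈ [5/38, 6/19) → index 1
j=4: u_4=61/180 ∈ [6/19, 10/19) → index 2
j=5: u_5=19/45 ∈ [6/19, 10/19) → index 2
j=6: u_6=91/180 ∈ [6/19, 10/19) → index 2
j=7: u_7=53/90 ∈ [11/19, 12/19) → index 4
j=8: u_8=121/180 ∈ [25/38, 13/19) → index 8
j=9: u_9=34/45 ∈ [13/19, 29/38) → index 9
j=10: u_10=151/180 ∈ [29/38, 16/19) → index 10
j=11: u_11=83/90 ∈ [16/19, 1) → index 11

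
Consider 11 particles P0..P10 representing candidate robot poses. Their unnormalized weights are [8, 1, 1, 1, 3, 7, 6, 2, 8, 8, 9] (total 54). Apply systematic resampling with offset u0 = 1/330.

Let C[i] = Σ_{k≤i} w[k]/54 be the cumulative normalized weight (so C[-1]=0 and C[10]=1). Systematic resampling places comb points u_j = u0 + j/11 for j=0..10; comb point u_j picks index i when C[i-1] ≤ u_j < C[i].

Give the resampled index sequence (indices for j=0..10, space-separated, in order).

C = [4/27, 1/6, 5/27, 11/54, 7/27, 7/18, 1/2, 29/54, 37/54, 5/6, 1]
j=0: u_0=1/330 ∈ [0, 4/27) → index 0
j=1: u_1=31/330 ∈ [0, 4/27) → index 0
j=2: u_2=61/330 ∈ [1/6, 5/27) → index 2
j=3: u_3=91/330 ∈ [7/27, 7/18) → index 5
j=4: u_4=11/30 ∈ [7/27, 7/18) → index 5
j=5: u_5=151/330 ∈ [7/18, 1/2) → index 6
j=6: u_6=181/330 ∈ [29/54, 37/54) → index 8
j=7: u_7=211/330 ∈ [29/54, 37/54) → index 8
j=8: u_8=241/330 ∈ [37/54, 5/6) → index 9
j=9: u_9=271/330 ∈ [37/54, 5/6) → index 9
j=10: u_10=301/330 ∈ [5/6, 1) → index 10

0 0 2 5 5 6 8 8 9 9 10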